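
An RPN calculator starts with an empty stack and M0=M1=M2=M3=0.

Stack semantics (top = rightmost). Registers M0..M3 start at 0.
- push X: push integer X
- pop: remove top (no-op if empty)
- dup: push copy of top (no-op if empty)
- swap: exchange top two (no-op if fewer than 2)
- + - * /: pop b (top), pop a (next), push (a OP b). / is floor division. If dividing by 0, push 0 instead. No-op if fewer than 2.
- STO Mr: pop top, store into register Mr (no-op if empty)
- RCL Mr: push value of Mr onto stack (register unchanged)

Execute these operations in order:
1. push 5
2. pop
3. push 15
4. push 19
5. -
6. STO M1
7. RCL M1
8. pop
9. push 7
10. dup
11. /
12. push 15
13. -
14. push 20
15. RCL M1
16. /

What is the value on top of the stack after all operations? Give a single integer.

Answer: -5

Derivation:
After op 1 (push 5): stack=[5] mem=[0,0,0,0]
After op 2 (pop): stack=[empty] mem=[0,0,0,0]
After op 3 (push 15): stack=[15] mem=[0,0,0,0]
After op 4 (push 19): stack=[15,19] mem=[0,0,0,0]
After op 5 (-): stack=[-4] mem=[0,0,0,0]
After op 6 (STO M1): stack=[empty] mem=[0,-4,0,0]
After op 7 (RCL M1): stack=[-4] mem=[0,-4,0,0]
After op 8 (pop): stack=[empty] mem=[0,-4,0,0]
After op 9 (push 7): stack=[7] mem=[0,-4,0,0]
After op 10 (dup): stack=[7,7] mem=[0,-4,0,0]
After op 11 (/): stack=[1] mem=[0,-4,0,0]
After op 12 (push 15): stack=[1,15] mem=[0,-4,0,0]
After op 13 (-): stack=[-14] mem=[0,-4,0,0]
After op 14 (push 20): stack=[-14,20] mem=[0,-4,0,0]
After op 15 (RCL M1): stack=[-14,20,-4] mem=[0,-4,0,0]
After op 16 (/): stack=[-14,-5] mem=[0,-4,0,0]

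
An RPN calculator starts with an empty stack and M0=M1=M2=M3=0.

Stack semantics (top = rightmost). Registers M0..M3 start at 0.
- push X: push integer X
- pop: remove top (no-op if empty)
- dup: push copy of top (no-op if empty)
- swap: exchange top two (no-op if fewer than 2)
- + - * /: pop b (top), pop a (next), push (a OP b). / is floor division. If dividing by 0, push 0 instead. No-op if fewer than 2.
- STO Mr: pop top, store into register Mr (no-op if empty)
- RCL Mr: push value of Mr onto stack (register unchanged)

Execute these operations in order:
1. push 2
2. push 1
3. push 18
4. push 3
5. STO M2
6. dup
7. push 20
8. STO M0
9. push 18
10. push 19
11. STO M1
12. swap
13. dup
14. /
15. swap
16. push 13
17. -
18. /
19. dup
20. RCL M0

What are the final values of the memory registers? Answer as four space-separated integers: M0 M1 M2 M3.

After op 1 (push 2): stack=[2] mem=[0,0,0,0]
After op 2 (push 1): stack=[2,1] mem=[0,0,0,0]
After op 3 (push 18): stack=[2,1,18] mem=[0,0,0,0]
After op 4 (push 3): stack=[2,1,18,3] mem=[0,0,0,0]
After op 5 (STO M2): stack=[2,1,18] mem=[0,0,3,0]
After op 6 (dup): stack=[2,1,18,18] mem=[0,0,3,0]
After op 7 (push 20): stack=[2,1,18,18,20] mem=[0,0,3,0]
After op 8 (STO M0): stack=[2,1,18,18] mem=[20,0,3,0]
After op 9 (push 18): stack=[2,1,18,18,18] mem=[20,0,3,0]
After op 10 (push 19): stack=[2,1,18,18,18,19] mem=[20,0,3,0]
After op 11 (STO M1): stack=[2,1,18,18,18] mem=[20,19,3,0]
After op 12 (swap): stack=[2,1,18,18,18] mem=[20,19,3,0]
After op 13 (dup): stack=[2,1,18,18,18,18] mem=[20,19,3,0]
After op 14 (/): stack=[2,1,18,18,1] mem=[20,19,3,0]
After op 15 (swap): stack=[2,1,18,1,18] mem=[20,19,3,0]
After op 16 (push 13): stack=[2,1,18,1,18,13] mem=[20,19,3,0]
After op 17 (-): stack=[2,1,18,1,5] mem=[20,19,3,0]
After op 18 (/): stack=[2,1,18,0] mem=[20,19,3,0]
After op 19 (dup): stack=[2,1,18,0,0] mem=[20,19,3,0]
After op 20 (RCL M0): stack=[2,1,18,0,0,20] mem=[20,19,3,0]

Answer: 20 19 3 0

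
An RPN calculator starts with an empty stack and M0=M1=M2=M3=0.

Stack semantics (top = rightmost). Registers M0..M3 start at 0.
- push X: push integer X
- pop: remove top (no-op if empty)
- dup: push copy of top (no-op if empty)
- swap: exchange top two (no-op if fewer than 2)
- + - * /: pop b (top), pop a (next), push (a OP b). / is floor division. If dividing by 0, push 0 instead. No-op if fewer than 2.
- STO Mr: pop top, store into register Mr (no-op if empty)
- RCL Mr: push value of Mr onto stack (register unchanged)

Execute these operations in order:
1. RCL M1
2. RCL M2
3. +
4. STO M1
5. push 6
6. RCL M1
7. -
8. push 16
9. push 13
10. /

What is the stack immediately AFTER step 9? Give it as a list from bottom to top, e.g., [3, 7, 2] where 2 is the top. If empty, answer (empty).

After op 1 (RCL M1): stack=[0] mem=[0,0,0,0]
After op 2 (RCL M2): stack=[0,0] mem=[0,0,0,0]
After op 3 (+): stack=[0] mem=[0,0,0,0]
After op 4 (STO M1): stack=[empty] mem=[0,0,0,0]
After op 5 (push 6): stack=[6] mem=[0,0,0,0]
After op 6 (RCL M1): stack=[6,0] mem=[0,0,0,0]
After op 7 (-): stack=[6] mem=[0,0,0,0]
After op 8 (push 16): stack=[6,16] mem=[0,0,0,0]
After op 9 (push 13): stack=[6,16,13] mem=[0,0,0,0]

[6, 16, 13]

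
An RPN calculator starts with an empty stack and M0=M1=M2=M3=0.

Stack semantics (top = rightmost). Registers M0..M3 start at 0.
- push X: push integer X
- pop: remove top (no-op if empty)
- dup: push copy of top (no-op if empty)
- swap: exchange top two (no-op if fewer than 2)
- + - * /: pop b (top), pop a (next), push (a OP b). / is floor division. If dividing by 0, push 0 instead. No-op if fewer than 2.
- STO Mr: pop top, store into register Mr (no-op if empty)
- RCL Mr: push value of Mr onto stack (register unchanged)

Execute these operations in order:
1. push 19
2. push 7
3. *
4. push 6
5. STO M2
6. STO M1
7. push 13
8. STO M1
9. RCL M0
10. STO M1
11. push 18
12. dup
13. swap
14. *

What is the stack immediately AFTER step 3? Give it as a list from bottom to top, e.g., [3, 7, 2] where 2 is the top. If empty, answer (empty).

After op 1 (push 19): stack=[19] mem=[0,0,0,0]
After op 2 (push 7): stack=[19,7] mem=[0,0,0,0]
After op 3 (*): stack=[133] mem=[0,0,0,0]

[133]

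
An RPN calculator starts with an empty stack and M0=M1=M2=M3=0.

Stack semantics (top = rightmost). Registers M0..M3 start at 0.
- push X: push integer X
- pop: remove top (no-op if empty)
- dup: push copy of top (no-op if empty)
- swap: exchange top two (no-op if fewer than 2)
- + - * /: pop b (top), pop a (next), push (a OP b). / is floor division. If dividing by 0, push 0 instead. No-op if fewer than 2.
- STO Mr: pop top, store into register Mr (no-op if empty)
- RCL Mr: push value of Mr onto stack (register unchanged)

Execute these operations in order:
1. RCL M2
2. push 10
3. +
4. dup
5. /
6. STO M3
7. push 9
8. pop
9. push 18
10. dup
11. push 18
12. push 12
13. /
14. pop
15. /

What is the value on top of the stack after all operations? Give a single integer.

Answer: 1

Derivation:
After op 1 (RCL M2): stack=[0] mem=[0,0,0,0]
After op 2 (push 10): stack=[0,10] mem=[0,0,0,0]
After op 3 (+): stack=[10] mem=[0,0,0,0]
After op 4 (dup): stack=[10,10] mem=[0,0,0,0]
After op 5 (/): stack=[1] mem=[0,0,0,0]
After op 6 (STO M3): stack=[empty] mem=[0,0,0,1]
After op 7 (push 9): stack=[9] mem=[0,0,0,1]
After op 8 (pop): stack=[empty] mem=[0,0,0,1]
After op 9 (push 18): stack=[18] mem=[0,0,0,1]
After op 10 (dup): stack=[18,18] mem=[0,0,0,1]
After op 11 (push 18): stack=[18,18,18] mem=[0,0,0,1]
After op 12 (push 12): stack=[18,18,18,12] mem=[0,0,0,1]
After op 13 (/): stack=[18,18,1] mem=[0,0,0,1]
After op 14 (pop): stack=[18,18] mem=[0,0,0,1]
After op 15 (/): stack=[1] mem=[0,0,0,1]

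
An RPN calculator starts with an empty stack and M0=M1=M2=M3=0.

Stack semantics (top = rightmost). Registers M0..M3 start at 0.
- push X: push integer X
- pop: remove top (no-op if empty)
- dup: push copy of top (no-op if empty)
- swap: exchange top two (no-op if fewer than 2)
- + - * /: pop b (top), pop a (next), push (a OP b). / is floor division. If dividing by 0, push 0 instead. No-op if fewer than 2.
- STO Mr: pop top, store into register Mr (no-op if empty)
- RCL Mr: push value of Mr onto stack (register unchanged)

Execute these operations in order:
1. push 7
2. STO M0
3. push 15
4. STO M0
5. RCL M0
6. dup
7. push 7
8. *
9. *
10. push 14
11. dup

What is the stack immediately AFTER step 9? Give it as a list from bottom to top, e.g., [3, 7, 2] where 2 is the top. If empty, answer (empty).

After op 1 (push 7): stack=[7] mem=[0,0,0,0]
After op 2 (STO M0): stack=[empty] mem=[7,0,0,0]
After op 3 (push 15): stack=[15] mem=[7,0,0,0]
After op 4 (STO M0): stack=[empty] mem=[15,0,0,0]
After op 5 (RCL M0): stack=[15] mem=[15,0,0,0]
After op 6 (dup): stack=[15,15] mem=[15,0,0,0]
After op 7 (push 7): stack=[15,15,7] mem=[15,0,0,0]
After op 8 (*): stack=[15,105] mem=[15,0,0,0]
After op 9 (*): stack=[1575] mem=[15,0,0,0]

[1575]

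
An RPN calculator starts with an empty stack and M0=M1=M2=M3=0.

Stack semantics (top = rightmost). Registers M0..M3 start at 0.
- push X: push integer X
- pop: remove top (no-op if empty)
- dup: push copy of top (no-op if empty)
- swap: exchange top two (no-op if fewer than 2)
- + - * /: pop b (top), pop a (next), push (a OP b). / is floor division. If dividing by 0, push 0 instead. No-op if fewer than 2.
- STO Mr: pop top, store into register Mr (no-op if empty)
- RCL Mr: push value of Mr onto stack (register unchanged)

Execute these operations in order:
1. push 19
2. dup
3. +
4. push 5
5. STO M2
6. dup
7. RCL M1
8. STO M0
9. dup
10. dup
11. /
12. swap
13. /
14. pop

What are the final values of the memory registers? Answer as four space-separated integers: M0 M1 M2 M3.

Answer: 0 0 5 0

Derivation:
After op 1 (push 19): stack=[19] mem=[0,0,0,0]
After op 2 (dup): stack=[19,19] mem=[0,0,0,0]
After op 3 (+): stack=[38] mem=[0,0,0,0]
After op 4 (push 5): stack=[38,5] mem=[0,0,0,0]
After op 5 (STO M2): stack=[38] mem=[0,0,5,0]
After op 6 (dup): stack=[38,38] mem=[0,0,5,0]
After op 7 (RCL M1): stack=[38,38,0] mem=[0,0,5,0]
After op 8 (STO M0): stack=[38,38] mem=[0,0,5,0]
After op 9 (dup): stack=[38,38,38] mem=[0,0,5,0]
After op 10 (dup): stack=[38,38,38,38] mem=[0,0,5,0]
After op 11 (/): stack=[38,38,1] mem=[0,0,5,0]
After op 12 (swap): stack=[38,1,38] mem=[0,0,5,0]
After op 13 (/): stack=[38,0] mem=[0,0,5,0]
After op 14 (pop): stack=[38] mem=[0,0,5,0]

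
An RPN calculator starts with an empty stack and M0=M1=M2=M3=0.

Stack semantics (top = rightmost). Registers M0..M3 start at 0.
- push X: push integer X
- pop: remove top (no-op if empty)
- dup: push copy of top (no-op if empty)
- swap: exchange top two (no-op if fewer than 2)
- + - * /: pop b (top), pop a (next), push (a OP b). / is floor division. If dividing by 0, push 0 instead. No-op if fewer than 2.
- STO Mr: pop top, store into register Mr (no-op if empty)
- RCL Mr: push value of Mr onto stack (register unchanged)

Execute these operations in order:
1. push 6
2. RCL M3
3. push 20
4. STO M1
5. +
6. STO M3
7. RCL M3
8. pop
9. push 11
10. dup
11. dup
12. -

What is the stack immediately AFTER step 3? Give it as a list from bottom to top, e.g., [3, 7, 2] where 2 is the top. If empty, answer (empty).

After op 1 (push 6): stack=[6] mem=[0,0,0,0]
After op 2 (RCL M3): stack=[6,0] mem=[0,0,0,0]
After op 3 (push 20): stack=[6,0,20] mem=[0,0,0,0]

[6, 0, 20]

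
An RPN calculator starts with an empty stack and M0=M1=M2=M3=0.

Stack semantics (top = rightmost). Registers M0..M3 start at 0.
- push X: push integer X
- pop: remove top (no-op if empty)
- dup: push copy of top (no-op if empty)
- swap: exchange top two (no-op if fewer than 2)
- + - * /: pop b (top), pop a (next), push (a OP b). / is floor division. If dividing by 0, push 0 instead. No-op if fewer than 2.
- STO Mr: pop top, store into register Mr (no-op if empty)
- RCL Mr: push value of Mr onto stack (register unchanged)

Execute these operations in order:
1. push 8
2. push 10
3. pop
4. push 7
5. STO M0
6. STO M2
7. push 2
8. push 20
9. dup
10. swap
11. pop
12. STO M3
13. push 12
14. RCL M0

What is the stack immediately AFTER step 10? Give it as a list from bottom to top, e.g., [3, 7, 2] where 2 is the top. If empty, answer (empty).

After op 1 (push 8): stack=[8] mem=[0,0,0,0]
After op 2 (push 10): stack=[8,10] mem=[0,0,0,0]
After op 3 (pop): stack=[8] mem=[0,0,0,0]
After op 4 (push 7): stack=[8,7] mem=[0,0,0,0]
After op 5 (STO M0): stack=[8] mem=[7,0,0,0]
After op 6 (STO M2): stack=[empty] mem=[7,0,8,0]
After op 7 (push 2): stack=[2] mem=[7,0,8,0]
After op 8 (push 20): stack=[2,20] mem=[7,0,8,0]
After op 9 (dup): stack=[2,20,20] mem=[7,0,8,0]
After op 10 (swap): stack=[2,20,20] mem=[7,0,8,0]

[2, 20, 20]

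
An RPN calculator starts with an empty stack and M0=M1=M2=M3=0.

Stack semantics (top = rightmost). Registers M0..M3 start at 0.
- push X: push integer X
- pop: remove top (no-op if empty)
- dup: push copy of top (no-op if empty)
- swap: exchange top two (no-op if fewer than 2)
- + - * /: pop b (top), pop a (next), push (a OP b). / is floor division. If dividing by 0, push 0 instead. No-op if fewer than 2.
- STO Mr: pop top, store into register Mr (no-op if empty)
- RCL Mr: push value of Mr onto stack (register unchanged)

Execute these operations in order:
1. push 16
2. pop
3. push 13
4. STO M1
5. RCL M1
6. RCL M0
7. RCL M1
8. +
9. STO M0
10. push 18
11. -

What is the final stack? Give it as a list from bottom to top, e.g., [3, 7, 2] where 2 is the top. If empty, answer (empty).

After op 1 (push 16): stack=[16] mem=[0,0,0,0]
After op 2 (pop): stack=[empty] mem=[0,0,0,0]
After op 3 (push 13): stack=[13] mem=[0,0,0,0]
After op 4 (STO M1): stack=[empty] mem=[0,13,0,0]
After op 5 (RCL M1): stack=[13] mem=[0,13,0,0]
After op 6 (RCL M0): stack=[13,0] mem=[0,13,0,0]
After op 7 (RCL M1): stack=[13,0,13] mem=[0,13,0,0]
After op 8 (+): stack=[13,13] mem=[0,13,0,0]
After op 9 (STO M0): stack=[13] mem=[13,13,0,0]
After op 10 (push 18): stack=[13,18] mem=[13,13,0,0]
After op 11 (-): stack=[-5] mem=[13,13,0,0]

Answer: [-5]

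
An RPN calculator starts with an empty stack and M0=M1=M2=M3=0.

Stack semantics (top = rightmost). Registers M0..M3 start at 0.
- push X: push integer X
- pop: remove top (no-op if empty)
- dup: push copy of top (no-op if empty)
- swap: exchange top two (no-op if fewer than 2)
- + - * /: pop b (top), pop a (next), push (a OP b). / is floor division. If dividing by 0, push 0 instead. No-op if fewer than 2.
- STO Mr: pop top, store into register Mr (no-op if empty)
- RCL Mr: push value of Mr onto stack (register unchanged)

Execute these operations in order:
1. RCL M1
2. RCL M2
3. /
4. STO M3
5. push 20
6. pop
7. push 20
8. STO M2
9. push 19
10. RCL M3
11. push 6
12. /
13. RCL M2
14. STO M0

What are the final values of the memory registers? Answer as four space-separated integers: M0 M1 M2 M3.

After op 1 (RCL M1): stack=[0] mem=[0,0,0,0]
After op 2 (RCL M2): stack=[0,0] mem=[0,0,0,0]
After op 3 (/): stack=[0] mem=[0,0,0,0]
After op 4 (STO M3): stack=[empty] mem=[0,0,0,0]
After op 5 (push 20): stack=[20] mem=[0,0,0,0]
After op 6 (pop): stack=[empty] mem=[0,0,0,0]
After op 7 (push 20): stack=[20] mem=[0,0,0,0]
After op 8 (STO M2): stack=[empty] mem=[0,0,20,0]
After op 9 (push 19): stack=[19] mem=[0,0,20,0]
After op 10 (RCL M3): stack=[19,0] mem=[0,0,20,0]
After op 11 (push 6): stack=[19,0,6] mem=[0,0,20,0]
After op 12 (/): stack=[19,0] mem=[0,0,20,0]
After op 13 (RCL M2): stack=[19,0,20] mem=[0,0,20,0]
After op 14 (STO M0): stack=[19,0] mem=[20,0,20,0]

Answer: 20 0 20 0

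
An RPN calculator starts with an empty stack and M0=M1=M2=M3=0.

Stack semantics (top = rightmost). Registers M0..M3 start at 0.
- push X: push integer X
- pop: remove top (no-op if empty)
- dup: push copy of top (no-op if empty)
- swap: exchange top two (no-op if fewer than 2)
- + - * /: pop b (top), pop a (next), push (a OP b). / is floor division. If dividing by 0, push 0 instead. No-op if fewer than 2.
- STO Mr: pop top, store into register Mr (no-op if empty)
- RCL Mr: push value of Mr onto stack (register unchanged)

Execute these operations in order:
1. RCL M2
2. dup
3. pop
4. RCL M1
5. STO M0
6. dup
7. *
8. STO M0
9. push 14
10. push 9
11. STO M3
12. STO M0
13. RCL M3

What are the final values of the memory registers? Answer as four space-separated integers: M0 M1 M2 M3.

After op 1 (RCL M2): stack=[0] mem=[0,0,0,0]
After op 2 (dup): stack=[0,0] mem=[0,0,0,0]
After op 3 (pop): stack=[0] mem=[0,0,0,0]
After op 4 (RCL M1): stack=[0,0] mem=[0,0,0,0]
After op 5 (STO M0): stack=[0] mem=[0,0,0,0]
After op 6 (dup): stack=[0,0] mem=[0,0,0,0]
After op 7 (*): stack=[0] mem=[0,0,0,0]
After op 8 (STO M0): stack=[empty] mem=[0,0,0,0]
After op 9 (push 14): stack=[14] mem=[0,0,0,0]
After op 10 (push 9): stack=[14,9] mem=[0,0,0,0]
After op 11 (STO M3): stack=[14] mem=[0,0,0,9]
After op 12 (STO M0): stack=[empty] mem=[14,0,0,9]
After op 13 (RCL M3): stack=[9] mem=[14,0,0,9]

Answer: 14 0 0 9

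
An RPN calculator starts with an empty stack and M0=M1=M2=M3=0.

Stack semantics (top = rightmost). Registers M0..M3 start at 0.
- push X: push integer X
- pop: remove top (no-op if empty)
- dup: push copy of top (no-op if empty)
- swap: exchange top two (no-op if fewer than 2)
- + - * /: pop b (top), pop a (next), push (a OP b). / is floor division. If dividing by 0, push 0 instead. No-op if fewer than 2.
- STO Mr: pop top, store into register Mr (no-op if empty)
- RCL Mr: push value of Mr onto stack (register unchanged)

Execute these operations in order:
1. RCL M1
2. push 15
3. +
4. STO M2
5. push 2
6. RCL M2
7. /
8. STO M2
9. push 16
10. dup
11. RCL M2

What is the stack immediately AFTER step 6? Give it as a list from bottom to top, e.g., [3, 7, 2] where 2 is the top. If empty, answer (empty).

After op 1 (RCL M1): stack=[0] mem=[0,0,0,0]
After op 2 (push 15): stack=[0,15] mem=[0,0,0,0]
After op 3 (+): stack=[15] mem=[0,0,0,0]
After op 4 (STO M2): stack=[empty] mem=[0,0,15,0]
After op 5 (push 2): stack=[2] mem=[0,0,15,0]
After op 6 (RCL M2): stack=[2,15] mem=[0,0,15,0]

[2, 15]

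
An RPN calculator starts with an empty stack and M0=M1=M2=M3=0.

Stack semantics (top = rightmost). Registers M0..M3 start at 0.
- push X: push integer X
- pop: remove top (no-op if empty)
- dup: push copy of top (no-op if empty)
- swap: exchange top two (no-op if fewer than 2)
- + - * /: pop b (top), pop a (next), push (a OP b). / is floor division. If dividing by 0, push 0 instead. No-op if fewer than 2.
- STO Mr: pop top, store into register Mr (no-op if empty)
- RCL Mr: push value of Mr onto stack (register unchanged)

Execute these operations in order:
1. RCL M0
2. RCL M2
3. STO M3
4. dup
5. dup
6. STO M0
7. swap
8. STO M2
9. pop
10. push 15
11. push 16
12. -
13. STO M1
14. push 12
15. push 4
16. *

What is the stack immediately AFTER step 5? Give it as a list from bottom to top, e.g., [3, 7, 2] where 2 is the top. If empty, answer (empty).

After op 1 (RCL M0): stack=[0] mem=[0,0,0,0]
After op 2 (RCL M2): stack=[0,0] mem=[0,0,0,0]
After op 3 (STO M3): stack=[0] mem=[0,0,0,0]
After op 4 (dup): stack=[0,0] mem=[0,0,0,0]
After op 5 (dup): stack=[0,0,0] mem=[0,0,0,0]

[0, 0, 0]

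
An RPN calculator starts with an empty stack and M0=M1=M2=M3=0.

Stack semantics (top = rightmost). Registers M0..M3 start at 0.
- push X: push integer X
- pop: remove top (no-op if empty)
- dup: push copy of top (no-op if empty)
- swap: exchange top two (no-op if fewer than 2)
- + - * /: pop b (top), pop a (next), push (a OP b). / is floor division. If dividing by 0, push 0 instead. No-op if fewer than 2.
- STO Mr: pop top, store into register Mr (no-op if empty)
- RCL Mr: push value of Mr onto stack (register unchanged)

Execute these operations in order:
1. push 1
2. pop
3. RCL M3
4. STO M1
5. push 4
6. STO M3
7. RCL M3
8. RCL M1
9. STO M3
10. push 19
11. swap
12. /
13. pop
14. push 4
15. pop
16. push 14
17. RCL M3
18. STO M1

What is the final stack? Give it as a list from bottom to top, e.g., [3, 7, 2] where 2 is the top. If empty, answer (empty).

Answer: [14]

Derivation:
After op 1 (push 1): stack=[1] mem=[0,0,0,0]
After op 2 (pop): stack=[empty] mem=[0,0,0,0]
After op 3 (RCL M3): stack=[0] mem=[0,0,0,0]
After op 4 (STO M1): stack=[empty] mem=[0,0,0,0]
After op 5 (push 4): stack=[4] mem=[0,0,0,0]
After op 6 (STO M3): stack=[empty] mem=[0,0,0,4]
After op 7 (RCL M3): stack=[4] mem=[0,0,0,4]
After op 8 (RCL M1): stack=[4,0] mem=[0,0,0,4]
After op 9 (STO M3): stack=[4] mem=[0,0,0,0]
After op 10 (push 19): stack=[4,19] mem=[0,0,0,0]
After op 11 (swap): stack=[19,4] mem=[0,0,0,0]
After op 12 (/): stack=[4] mem=[0,0,0,0]
After op 13 (pop): stack=[empty] mem=[0,0,0,0]
After op 14 (push 4): stack=[4] mem=[0,0,0,0]
After op 15 (pop): stack=[empty] mem=[0,0,0,0]
After op 16 (push 14): stack=[14] mem=[0,0,0,0]
After op 17 (RCL M3): stack=[14,0] mem=[0,0,0,0]
After op 18 (STO M1): stack=[14] mem=[0,0,0,0]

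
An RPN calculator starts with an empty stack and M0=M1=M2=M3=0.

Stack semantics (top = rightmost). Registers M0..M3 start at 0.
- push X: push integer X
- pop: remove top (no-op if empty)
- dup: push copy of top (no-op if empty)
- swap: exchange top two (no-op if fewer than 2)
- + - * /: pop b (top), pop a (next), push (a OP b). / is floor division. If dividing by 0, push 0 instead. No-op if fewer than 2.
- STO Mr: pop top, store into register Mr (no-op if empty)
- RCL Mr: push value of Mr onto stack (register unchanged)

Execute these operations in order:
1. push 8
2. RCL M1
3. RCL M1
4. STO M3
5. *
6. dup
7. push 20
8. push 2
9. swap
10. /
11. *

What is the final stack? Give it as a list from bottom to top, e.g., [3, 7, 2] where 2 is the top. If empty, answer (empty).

Answer: [0, 0]

Derivation:
After op 1 (push 8): stack=[8] mem=[0,0,0,0]
After op 2 (RCL M1): stack=[8,0] mem=[0,0,0,0]
After op 3 (RCL M1): stack=[8,0,0] mem=[0,0,0,0]
After op 4 (STO M3): stack=[8,0] mem=[0,0,0,0]
After op 5 (*): stack=[0] mem=[0,0,0,0]
After op 6 (dup): stack=[0,0] mem=[0,0,0,0]
After op 7 (push 20): stack=[0,0,20] mem=[0,0,0,0]
After op 8 (push 2): stack=[0,0,20,2] mem=[0,0,0,0]
After op 9 (swap): stack=[0,0,2,20] mem=[0,0,0,0]
After op 10 (/): stack=[0,0,0] mem=[0,0,0,0]
After op 11 (*): stack=[0,0] mem=[0,0,0,0]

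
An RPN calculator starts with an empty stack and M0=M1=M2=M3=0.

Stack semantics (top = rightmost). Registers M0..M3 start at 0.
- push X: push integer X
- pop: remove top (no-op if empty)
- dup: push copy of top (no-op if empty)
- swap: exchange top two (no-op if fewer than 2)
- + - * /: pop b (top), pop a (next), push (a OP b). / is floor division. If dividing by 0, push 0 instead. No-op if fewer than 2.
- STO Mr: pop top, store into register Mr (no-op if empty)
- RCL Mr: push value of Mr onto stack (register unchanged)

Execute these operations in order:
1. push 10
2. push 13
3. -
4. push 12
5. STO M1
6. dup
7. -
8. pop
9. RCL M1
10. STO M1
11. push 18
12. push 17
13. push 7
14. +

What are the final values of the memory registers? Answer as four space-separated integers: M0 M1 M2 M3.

After op 1 (push 10): stack=[10] mem=[0,0,0,0]
After op 2 (push 13): stack=[10,13] mem=[0,0,0,0]
After op 3 (-): stack=[-3] mem=[0,0,0,0]
After op 4 (push 12): stack=[-3,12] mem=[0,0,0,0]
After op 5 (STO M1): stack=[-3] mem=[0,12,0,0]
After op 6 (dup): stack=[-3,-3] mem=[0,12,0,0]
After op 7 (-): stack=[0] mem=[0,12,0,0]
After op 8 (pop): stack=[empty] mem=[0,12,0,0]
After op 9 (RCL M1): stack=[12] mem=[0,12,0,0]
After op 10 (STO M1): stack=[empty] mem=[0,12,0,0]
After op 11 (push 18): stack=[18] mem=[0,12,0,0]
After op 12 (push 17): stack=[18,17] mem=[0,12,0,0]
After op 13 (push 7): stack=[18,17,7] mem=[0,12,0,0]
After op 14 (+): stack=[18,24] mem=[0,12,0,0]

Answer: 0 12 0 0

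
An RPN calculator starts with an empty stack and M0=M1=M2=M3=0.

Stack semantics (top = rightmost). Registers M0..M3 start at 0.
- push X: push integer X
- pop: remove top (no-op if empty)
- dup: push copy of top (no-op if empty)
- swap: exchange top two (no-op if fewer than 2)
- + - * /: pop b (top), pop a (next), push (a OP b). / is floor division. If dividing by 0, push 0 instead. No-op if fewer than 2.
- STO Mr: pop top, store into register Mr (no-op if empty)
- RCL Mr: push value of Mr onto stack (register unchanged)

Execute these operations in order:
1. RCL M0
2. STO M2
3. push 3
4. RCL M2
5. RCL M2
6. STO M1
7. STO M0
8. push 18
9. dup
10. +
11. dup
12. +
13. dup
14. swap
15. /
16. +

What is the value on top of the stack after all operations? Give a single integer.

Answer: 4

Derivation:
After op 1 (RCL M0): stack=[0] mem=[0,0,0,0]
After op 2 (STO M2): stack=[empty] mem=[0,0,0,0]
After op 3 (push 3): stack=[3] mem=[0,0,0,0]
After op 4 (RCL M2): stack=[3,0] mem=[0,0,0,0]
After op 5 (RCL M2): stack=[3,0,0] mem=[0,0,0,0]
After op 6 (STO M1): stack=[3,0] mem=[0,0,0,0]
After op 7 (STO M0): stack=[3] mem=[0,0,0,0]
After op 8 (push 18): stack=[3,18] mem=[0,0,0,0]
After op 9 (dup): stack=[3,18,18] mem=[0,0,0,0]
After op 10 (+): stack=[3,36] mem=[0,0,0,0]
After op 11 (dup): stack=[3,36,36] mem=[0,0,0,0]
After op 12 (+): stack=[3,72] mem=[0,0,0,0]
After op 13 (dup): stack=[3,72,72] mem=[0,0,0,0]
After op 14 (swap): stack=[3,72,72] mem=[0,0,0,0]
After op 15 (/): stack=[3,1] mem=[0,0,0,0]
After op 16 (+): stack=[4] mem=[0,0,0,0]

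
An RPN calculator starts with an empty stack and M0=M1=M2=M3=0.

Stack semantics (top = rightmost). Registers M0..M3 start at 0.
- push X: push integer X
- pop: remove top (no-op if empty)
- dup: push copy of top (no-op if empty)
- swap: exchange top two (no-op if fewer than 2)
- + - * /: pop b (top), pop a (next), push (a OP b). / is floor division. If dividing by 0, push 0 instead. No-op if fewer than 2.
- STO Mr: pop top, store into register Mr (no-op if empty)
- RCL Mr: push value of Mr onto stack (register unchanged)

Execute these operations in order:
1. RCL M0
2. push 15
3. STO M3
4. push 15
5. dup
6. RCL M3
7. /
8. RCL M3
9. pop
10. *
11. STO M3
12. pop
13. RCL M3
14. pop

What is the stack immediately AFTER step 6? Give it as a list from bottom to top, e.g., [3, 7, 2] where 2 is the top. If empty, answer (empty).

After op 1 (RCL M0): stack=[0] mem=[0,0,0,0]
After op 2 (push 15): stack=[0,15] mem=[0,0,0,0]
After op 3 (STO M3): stack=[0] mem=[0,0,0,15]
After op 4 (push 15): stack=[0,15] mem=[0,0,0,15]
After op 5 (dup): stack=[0,15,15] mem=[0,0,0,15]
After op 6 (RCL M3): stack=[0,15,15,15] mem=[0,0,0,15]

[0, 15, 15, 15]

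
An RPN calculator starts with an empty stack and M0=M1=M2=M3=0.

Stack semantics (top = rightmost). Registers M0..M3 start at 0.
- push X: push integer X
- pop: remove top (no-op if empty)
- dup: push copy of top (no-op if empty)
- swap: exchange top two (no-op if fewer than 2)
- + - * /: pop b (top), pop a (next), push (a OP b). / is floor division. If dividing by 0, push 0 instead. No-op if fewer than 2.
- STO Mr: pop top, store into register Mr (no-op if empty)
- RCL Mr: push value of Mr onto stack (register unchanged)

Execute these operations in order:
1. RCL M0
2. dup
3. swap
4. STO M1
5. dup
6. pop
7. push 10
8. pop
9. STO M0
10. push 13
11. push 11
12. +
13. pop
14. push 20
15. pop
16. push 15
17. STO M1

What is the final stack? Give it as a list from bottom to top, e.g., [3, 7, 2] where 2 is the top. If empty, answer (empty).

Answer: (empty)

Derivation:
After op 1 (RCL M0): stack=[0] mem=[0,0,0,0]
After op 2 (dup): stack=[0,0] mem=[0,0,0,0]
After op 3 (swap): stack=[0,0] mem=[0,0,0,0]
After op 4 (STO M1): stack=[0] mem=[0,0,0,0]
After op 5 (dup): stack=[0,0] mem=[0,0,0,0]
After op 6 (pop): stack=[0] mem=[0,0,0,0]
After op 7 (push 10): stack=[0,10] mem=[0,0,0,0]
After op 8 (pop): stack=[0] mem=[0,0,0,0]
After op 9 (STO M0): stack=[empty] mem=[0,0,0,0]
After op 10 (push 13): stack=[13] mem=[0,0,0,0]
After op 11 (push 11): stack=[13,11] mem=[0,0,0,0]
After op 12 (+): stack=[24] mem=[0,0,0,0]
After op 13 (pop): stack=[empty] mem=[0,0,0,0]
After op 14 (push 20): stack=[20] mem=[0,0,0,0]
After op 15 (pop): stack=[empty] mem=[0,0,0,0]
After op 16 (push 15): stack=[15] mem=[0,0,0,0]
After op 17 (STO M1): stack=[empty] mem=[0,15,0,0]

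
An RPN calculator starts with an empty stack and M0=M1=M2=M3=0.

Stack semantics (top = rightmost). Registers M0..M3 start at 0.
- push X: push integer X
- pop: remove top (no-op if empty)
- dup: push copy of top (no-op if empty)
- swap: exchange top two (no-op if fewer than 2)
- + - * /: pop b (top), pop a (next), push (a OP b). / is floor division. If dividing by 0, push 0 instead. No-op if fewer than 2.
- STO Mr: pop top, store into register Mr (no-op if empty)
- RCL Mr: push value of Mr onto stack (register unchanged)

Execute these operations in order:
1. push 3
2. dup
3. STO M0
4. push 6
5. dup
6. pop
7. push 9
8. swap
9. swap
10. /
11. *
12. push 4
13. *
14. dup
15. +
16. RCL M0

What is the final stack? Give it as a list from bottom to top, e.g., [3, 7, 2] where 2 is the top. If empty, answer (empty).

Answer: [0, 3]

Derivation:
After op 1 (push 3): stack=[3] mem=[0,0,0,0]
After op 2 (dup): stack=[3,3] mem=[0,0,0,0]
After op 3 (STO M0): stack=[3] mem=[3,0,0,0]
After op 4 (push 6): stack=[3,6] mem=[3,0,0,0]
After op 5 (dup): stack=[3,6,6] mem=[3,0,0,0]
After op 6 (pop): stack=[3,6] mem=[3,0,0,0]
After op 7 (push 9): stack=[3,6,9] mem=[3,0,0,0]
After op 8 (swap): stack=[3,9,6] mem=[3,0,0,0]
After op 9 (swap): stack=[3,6,9] mem=[3,0,0,0]
After op 10 (/): stack=[3,0] mem=[3,0,0,0]
After op 11 (*): stack=[0] mem=[3,0,0,0]
After op 12 (push 4): stack=[0,4] mem=[3,0,0,0]
After op 13 (*): stack=[0] mem=[3,0,0,0]
After op 14 (dup): stack=[0,0] mem=[3,0,0,0]
After op 15 (+): stack=[0] mem=[3,0,0,0]
After op 16 (RCL M0): stack=[0,3] mem=[3,0,0,0]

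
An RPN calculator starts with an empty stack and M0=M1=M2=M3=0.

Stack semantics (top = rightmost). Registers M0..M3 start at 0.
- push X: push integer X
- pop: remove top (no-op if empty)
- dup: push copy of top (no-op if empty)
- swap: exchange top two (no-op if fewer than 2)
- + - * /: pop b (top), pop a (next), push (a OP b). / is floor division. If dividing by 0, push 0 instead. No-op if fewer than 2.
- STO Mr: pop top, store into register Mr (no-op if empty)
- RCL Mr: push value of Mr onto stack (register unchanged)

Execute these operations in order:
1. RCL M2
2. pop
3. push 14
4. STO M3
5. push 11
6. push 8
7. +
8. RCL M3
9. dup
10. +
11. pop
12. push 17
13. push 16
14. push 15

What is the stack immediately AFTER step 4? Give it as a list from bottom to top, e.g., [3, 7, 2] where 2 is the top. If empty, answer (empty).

After op 1 (RCL M2): stack=[0] mem=[0,0,0,0]
After op 2 (pop): stack=[empty] mem=[0,0,0,0]
After op 3 (push 14): stack=[14] mem=[0,0,0,0]
After op 4 (STO M3): stack=[empty] mem=[0,0,0,14]

(empty)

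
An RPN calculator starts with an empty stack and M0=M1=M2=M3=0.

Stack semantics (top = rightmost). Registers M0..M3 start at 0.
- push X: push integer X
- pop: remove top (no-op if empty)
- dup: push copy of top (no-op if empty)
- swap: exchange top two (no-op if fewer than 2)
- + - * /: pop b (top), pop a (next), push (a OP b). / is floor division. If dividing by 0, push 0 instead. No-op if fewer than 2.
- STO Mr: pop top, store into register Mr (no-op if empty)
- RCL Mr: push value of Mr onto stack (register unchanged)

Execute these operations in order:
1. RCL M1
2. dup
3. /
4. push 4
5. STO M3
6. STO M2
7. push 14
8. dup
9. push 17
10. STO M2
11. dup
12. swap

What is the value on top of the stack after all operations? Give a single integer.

Answer: 14

Derivation:
After op 1 (RCL M1): stack=[0] mem=[0,0,0,0]
After op 2 (dup): stack=[0,0] mem=[0,0,0,0]
After op 3 (/): stack=[0] mem=[0,0,0,0]
After op 4 (push 4): stack=[0,4] mem=[0,0,0,0]
After op 5 (STO M3): stack=[0] mem=[0,0,0,4]
After op 6 (STO M2): stack=[empty] mem=[0,0,0,4]
After op 7 (push 14): stack=[14] mem=[0,0,0,4]
After op 8 (dup): stack=[14,14] mem=[0,0,0,4]
After op 9 (push 17): stack=[14,14,17] mem=[0,0,0,4]
After op 10 (STO M2): stack=[14,14] mem=[0,0,17,4]
After op 11 (dup): stack=[14,14,14] mem=[0,0,17,4]
After op 12 (swap): stack=[14,14,14] mem=[0,0,17,4]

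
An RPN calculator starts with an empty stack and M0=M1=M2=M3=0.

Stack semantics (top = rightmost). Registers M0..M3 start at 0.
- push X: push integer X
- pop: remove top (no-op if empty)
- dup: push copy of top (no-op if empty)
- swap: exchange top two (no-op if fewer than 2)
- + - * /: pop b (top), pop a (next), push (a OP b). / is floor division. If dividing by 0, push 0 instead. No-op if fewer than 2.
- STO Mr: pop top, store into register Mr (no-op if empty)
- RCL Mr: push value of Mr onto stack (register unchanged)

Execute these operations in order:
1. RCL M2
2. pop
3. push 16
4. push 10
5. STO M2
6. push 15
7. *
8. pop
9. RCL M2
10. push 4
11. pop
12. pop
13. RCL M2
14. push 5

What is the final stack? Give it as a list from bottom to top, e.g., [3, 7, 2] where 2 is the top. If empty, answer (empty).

After op 1 (RCL M2): stack=[0] mem=[0,0,0,0]
After op 2 (pop): stack=[empty] mem=[0,0,0,0]
After op 3 (push 16): stack=[16] mem=[0,0,0,0]
After op 4 (push 10): stack=[16,10] mem=[0,0,0,0]
After op 5 (STO M2): stack=[16] mem=[0,0,10,0]
After op 6 (push 15): stack=[16,15] mem=[0,0,10,0]
After op 7 (*): stack=[240] mem=[0,0,10,0]
After op 8 (pop): stack=[empty] mem=[0,0,10,0]
After op 9 (RCL M2): stack=[10] mem=[0,0,10,0]
After op 10 (push 4): stack=[10,4] mem=[0,0,10,0]
After op 11 (pop): stack=[10] mem=[0,0,10,0]
After op 12 (pop): stack=[empty] mem=[0,0,10,0]
After op 13 (RCL M2): stack=[10] mem=[0,0,10,0]
After op 14 (push 5): stack=[10,5] mem=[0,0,10,0]

Answer: [10, 5]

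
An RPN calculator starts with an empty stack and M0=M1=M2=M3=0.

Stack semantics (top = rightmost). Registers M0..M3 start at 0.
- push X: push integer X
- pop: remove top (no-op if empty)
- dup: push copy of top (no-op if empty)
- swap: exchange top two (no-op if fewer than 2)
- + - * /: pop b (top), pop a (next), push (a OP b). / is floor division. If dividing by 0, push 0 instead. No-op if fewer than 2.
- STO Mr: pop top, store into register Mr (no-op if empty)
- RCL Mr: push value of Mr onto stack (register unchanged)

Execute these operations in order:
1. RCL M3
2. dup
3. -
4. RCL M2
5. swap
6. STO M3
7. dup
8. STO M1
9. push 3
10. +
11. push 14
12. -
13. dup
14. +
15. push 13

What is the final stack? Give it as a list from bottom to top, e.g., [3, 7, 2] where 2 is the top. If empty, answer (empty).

After op 1 (RCL M3): stack=[0] mem=[0,0,0,0]
After op 2 (dup): stack=[0,0] mem=[0,0,0,0]
After op 3 (-): stack=[0] mem=[0,0,0,0]
After op 4 (RCL M2): stack=[0,0] mem=[0,0,0,0]
After op 5 (swap): stack=[0,0] mem=[0,0,0,0]
After op 6 (STO M3): stack=[0] mem=[0,0,0,0]
After op 7 (dup): stack=[0,0] mem=[0,0,0,0]
After op 8 (STO M1): stack=[0] mem=[0,0,0,0]
After op 9 (push 3): stack=[0,3] mem=[0,0,0,0]
After op 10 (+): stack=[3] mem=[0,0,0,0]
After op 11 (push 14): stack=[3,14] mem=[0,0,0,0]
After op 12 (-): stack=[-11] mem=[0,0,0,0]
After op 13 (dup): stack=[-11,-11] mem=[0,0,0,0]
After op 14 (+): stack=[-22] mem=[0,0,0,0]
After op 15 (push 13): stack=[-22,13] mem=[0,0,0,0]

Answer: [-22, 13]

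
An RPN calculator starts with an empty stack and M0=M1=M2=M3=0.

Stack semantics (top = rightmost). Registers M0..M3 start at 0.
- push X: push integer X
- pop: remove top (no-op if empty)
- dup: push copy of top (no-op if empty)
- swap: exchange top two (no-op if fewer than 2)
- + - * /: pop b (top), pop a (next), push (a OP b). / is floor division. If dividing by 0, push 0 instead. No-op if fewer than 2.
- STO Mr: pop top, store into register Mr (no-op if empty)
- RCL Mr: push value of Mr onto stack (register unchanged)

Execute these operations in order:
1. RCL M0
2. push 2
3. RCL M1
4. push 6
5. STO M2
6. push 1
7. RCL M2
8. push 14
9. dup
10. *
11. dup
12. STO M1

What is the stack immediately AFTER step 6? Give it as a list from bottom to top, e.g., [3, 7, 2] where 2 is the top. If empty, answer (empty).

After op 1 (RCL M0): stack=[0] mem=[0,0,0,0]
After op 2 (push 2): stack=[0,2] mem=[0,0,0,0]
After op 3 (RCL M1): stack=[0,2,0] mem=[0,0,0,0]
After op 4 (push 6): stack=[0,2,0,6] mem=[0,0,0,0]
After op 5 (STO M2): stack=[0,2,0] mem=[0,0,6,0]
After op 6 (push 1): stack=[0,2,0,1] mem=[0,0,6,0]

[0, 2, 0, 1]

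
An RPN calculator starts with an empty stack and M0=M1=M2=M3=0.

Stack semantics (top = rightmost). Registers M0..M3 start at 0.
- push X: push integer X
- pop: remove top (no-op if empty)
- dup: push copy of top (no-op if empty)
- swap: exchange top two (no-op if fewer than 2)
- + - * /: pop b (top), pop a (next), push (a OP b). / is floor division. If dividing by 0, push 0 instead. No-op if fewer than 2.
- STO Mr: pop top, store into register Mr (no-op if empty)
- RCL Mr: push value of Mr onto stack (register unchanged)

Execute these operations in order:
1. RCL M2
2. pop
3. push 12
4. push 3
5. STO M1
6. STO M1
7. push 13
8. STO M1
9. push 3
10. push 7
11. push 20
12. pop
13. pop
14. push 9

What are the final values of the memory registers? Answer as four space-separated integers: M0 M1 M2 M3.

After op 1 (RCL M2): stack=[0] mem=[0,0,0,0]
After op 2 (pop): stack=[empty] mem=[0,0,0,0]
After op 3 (push 12): stack=[12] mem=[0,0,0,0]
After op 4 (push 3): stack=[12,3] mem=[0,0,0,0]
After op 5 (STO M1): stack=[12] mem=[0,3,0,0]
After op 6 (STO M1): stack=[empty] mem=[0,12,0,0]
After op 7 (push 13): stack=[13] mem=[0,12,0,0]
After op 8 (STO M1): stack=[empty] mem=[0,13,0,0]
After op 9 (push 3): stack=[3] mem=[0,13,0,0]
After op 10 (push 7): stack=[3,7] mem=[0,13,0,0]
After op 11 (push 20): stack=[3,7,20] mem=[0,13,0,0]
After op 12 (pop): stack=[3,7] mem=[0,13,0,0]
After op 13 (pop): stack=[3] mem=[0,13,0,0]
After op 14 (push 9): stack=[3,9] mem=[0,13,0,0]

Answer: 0 13 0 0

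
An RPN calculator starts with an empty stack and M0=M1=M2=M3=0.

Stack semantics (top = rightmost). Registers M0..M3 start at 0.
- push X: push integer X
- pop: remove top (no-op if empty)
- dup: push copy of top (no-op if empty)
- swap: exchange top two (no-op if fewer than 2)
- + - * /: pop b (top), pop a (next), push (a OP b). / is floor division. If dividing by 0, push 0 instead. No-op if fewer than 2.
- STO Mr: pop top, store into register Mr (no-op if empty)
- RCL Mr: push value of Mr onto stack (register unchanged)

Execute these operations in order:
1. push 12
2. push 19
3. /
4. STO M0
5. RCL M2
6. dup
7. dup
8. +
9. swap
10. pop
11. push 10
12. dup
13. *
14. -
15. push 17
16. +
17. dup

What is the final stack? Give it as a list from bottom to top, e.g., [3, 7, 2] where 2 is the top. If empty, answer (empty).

Answer: [-83, -83]

Derivation:
After op 1 (push 12): stack=[12] mem=[0,0,0,0]
After op 2 (push 19): stack=[12,19] mem=[0,0,0,0]
After op 3 (/): stack=[0] mem=[0,0,0,0]
After op 4 (STO M0): stack=[empty] mem=[0,0,0,0]
After op 5 (RCL M2): stack=[0] mem=[0,0,0,0]
After op 6 (dup): stack=[0,0] mem=[0,0,0,0]
After op 7 (dup): stack=[0,0,0] mem=[0,0,0,0]
After op 8 (+): stack=[0,0] mem=[0,0,0,0]
After op 9 (swap): stack=[0,0] mem=[0,0,0,0]
After op 10 (pop): stack=[0] mem=[0,0,0,0]
After op 11 (push 10): stack=[0,10] mem=[0,0,0,0]
After op 12 (dup): stack=[0,10,10] mem=[0,0,0,0]
After op 13 (*): stack=[0,100] mem=[0,0,0,0]
After op 14 (-): stack=[-100] mem=[0,0,0,0]
After op 15 (push 17): stack=[-100,17] mem=[0,0,0,0]
After op 16 (+): stack=[-83] mem=[0,0,0,0]
After op 17 (dup): stack=[-83,-83] mem=[0,0,0,0]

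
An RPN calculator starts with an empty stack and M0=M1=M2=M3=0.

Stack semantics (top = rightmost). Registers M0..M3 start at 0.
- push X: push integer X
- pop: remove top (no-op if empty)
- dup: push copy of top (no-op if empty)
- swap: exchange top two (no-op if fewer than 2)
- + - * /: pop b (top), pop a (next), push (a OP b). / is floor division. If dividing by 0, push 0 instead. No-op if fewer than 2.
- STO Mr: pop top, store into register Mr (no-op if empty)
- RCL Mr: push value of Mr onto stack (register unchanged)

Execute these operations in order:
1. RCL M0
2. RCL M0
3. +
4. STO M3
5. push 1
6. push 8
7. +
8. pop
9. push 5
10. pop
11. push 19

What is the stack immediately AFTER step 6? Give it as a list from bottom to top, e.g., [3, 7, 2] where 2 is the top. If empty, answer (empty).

After op 1 (RCL M0): stack=[0] mem=[0,0,0,0]
After op 2 (RCL M0): stack=[0,0] mem=[0,0,0,0]
After op 3 (+): stack=[0] mem=[0,0,0,0]
After op 4 (STO M3): stack=[empty] mem=[0,0,0,0]
After op 5 (push 1): stack=[1] mem=[0,0,0,0]
After op 6 (push 8): stack=[1,8] mem=[0,0,0,0]

[1, 8]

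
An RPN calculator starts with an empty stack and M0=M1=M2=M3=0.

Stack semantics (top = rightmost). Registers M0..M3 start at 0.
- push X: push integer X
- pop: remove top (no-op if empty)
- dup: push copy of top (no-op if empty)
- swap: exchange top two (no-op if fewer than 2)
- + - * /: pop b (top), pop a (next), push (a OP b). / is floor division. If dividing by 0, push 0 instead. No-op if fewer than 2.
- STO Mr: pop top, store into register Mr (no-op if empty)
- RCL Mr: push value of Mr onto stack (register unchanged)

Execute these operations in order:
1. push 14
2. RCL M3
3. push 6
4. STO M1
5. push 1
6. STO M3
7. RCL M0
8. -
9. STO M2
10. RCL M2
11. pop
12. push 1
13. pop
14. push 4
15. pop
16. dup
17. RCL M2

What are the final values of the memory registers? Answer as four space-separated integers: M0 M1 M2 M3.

Answer: 0 6 0 1

Derivation:
After op 1 (push 14): stack=[14] mem=[0,0,0,0]
After op 2 (RCL M3): stack=[14,0] mem=[0,0,0,0]
After op 3 (push 6): stack=[14,0,6] mem=[0,0,0,0]
After op 4 (STO M1): stack=[14,0] mem=[0,6,0,0]
After op 5 (push 1): stack=[14,0,1] mem=[0,6,0,0]
After op 6 (STO M3): stack=[14,0] mem=[0,6,0,1]
After op 7 (RCL M0): stack=[14,0,0] mem=[0,6,0,1]
After op 8 (-): stack=[14,0] mem=[0,6,0,1]
After op 9 (STO M2): stack=[14] mem=[0,6,0,1]
After op 10 (RCL M2): stack=[14,0] mem=[0,6,0,1]
After op 11 (pop): stack=[14] mem=[0,6,0,1]
After op 12 (push 1): stack=[14,1] mem=[0,6,0,1]
After op 13 (pop): stack=[14] mem=[0,6,0,1]
After op 14 (push 4): stack=[14,4] mem=[0,6,0,1]
After op 15 (pop): stack=[14] mem=[0,6,0,1]
After op 16 (dup): stack=[14,14] mem=[0,6,0,1]
After op 17 (RCL M2): stack=[14,14,0] mem=[0,6,0,1]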